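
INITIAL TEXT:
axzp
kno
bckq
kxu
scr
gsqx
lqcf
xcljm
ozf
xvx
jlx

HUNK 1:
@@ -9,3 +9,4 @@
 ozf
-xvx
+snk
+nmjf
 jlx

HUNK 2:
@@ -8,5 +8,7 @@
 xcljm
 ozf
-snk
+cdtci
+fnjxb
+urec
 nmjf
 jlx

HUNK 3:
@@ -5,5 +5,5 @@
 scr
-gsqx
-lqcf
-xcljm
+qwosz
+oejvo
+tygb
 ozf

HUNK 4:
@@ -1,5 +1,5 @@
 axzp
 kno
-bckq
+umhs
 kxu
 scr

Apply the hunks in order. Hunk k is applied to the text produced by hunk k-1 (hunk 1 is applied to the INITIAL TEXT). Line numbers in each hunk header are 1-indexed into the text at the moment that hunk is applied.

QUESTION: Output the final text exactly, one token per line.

Answer: axzp
kno
umhs
kxu
scr
qwosz
oejvo
tygb
ozf
cdtci
fnjxb
urec
nmjf
jlx

Derivation:
Hunk 1: at line 9 remove [xvx] add [snk,nmjf] -> 12 lines: axzp kno bckq kxu scr gsqx lqcf xcljm ozf snk nmjf jlx
Hunk 2: at line 8 remove [snk] add [cdtci,fnjxb,urec] -> 14 lines: axzp kno bckq kxu scr gsqx lqcf xcljm ozf cdtci fnjxb urec nmjf jlx
Hunk 3: at line 5 remove [gsqx,lqcf,xcljm] add [qwosz,oejvo,tygb] -> 14 lines: axzp kno bckq kxu scr qwosz oejvo tygb ozf cdtci fnjxb urec nmjf jlx
Hunk 4: at line 1 remove [bckq] add [umhs] -> 14 lines: axzp kno umhs kxu scr qwosz oejvo tygb ozf cdtci fnjxb urec nmjf jlx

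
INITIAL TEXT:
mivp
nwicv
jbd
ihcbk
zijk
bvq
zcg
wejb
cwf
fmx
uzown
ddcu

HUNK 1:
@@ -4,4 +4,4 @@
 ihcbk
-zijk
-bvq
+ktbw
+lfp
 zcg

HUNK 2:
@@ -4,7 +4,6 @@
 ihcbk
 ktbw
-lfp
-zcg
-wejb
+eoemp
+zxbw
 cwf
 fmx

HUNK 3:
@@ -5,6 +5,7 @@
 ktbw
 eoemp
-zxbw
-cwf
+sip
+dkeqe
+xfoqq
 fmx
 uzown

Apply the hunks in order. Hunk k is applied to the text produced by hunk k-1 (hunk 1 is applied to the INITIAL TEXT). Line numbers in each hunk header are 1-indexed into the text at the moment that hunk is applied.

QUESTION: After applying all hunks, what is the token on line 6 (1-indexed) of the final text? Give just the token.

Answer: eoemp

Derivation:
Hunk 1: at line 4 remove [zijk,bvq] add [ktbw,lfp] -> 12 lines: mivp nwicv jbd ihcbk ktbw lfp zcg wejb cwf fmx uzown ddcu
Hunk 2: at line 4 remove [lfp,zcg,wejb] add [eoemp,zxbw] -> 11 lines: mivp nwicv jbd ihcbk ktbw eoemp zxbw cwf fmx uzown ddcu
Hunk 3: at line 5 remove [zxbw,cwf] add [sip,dkeqe,xfoqq] -> 12 lines: mivp nwicv jbd ihcbk ktbw eoemp sip dkeqe xfoqq fmx uzown ddcu
Final line 6: eoemp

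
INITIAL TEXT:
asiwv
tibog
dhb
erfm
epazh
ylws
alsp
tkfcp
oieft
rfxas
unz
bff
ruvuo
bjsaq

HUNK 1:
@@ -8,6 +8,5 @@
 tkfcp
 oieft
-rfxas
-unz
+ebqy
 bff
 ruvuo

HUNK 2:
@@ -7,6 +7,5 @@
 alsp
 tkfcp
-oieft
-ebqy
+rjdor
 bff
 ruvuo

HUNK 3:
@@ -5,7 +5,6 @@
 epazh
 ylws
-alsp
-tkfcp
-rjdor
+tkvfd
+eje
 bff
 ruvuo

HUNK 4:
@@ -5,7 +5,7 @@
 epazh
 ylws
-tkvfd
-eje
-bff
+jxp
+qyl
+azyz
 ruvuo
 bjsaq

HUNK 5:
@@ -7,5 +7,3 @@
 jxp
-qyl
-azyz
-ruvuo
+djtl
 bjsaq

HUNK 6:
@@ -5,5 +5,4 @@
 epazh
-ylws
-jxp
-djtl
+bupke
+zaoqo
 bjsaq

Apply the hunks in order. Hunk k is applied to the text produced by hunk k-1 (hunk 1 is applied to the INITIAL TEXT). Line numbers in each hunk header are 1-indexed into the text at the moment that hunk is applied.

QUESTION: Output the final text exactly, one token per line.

Hunk 1: at line 8 remove [rfxas,unz] add [ebqy] -> 13 lines: asiwv tibog dhb erfm epazh ylws alsp tkfcp oieft ebqy bff ruvuo bjsaq
Hunk 2: at line 7 remove [oieft,ebqy] add [rjdor] -> 12 lines: asiwv tibog dhb erfm epazh ylws alsp tkfcp rjdor bff ruvuo bjsaq
Hunk 3: at line 5 remove [alsp,tkfcp,rjdor] add [tkvfd,eje] -> 11 lines: asiwv tibog dhb erfm epazh ylws tkvfd eje bff ruvuo bjsaq
Hunk 4: at line 5 remove [tkvfd,eje,bff] add [jxp,qyl,azyz] -> 11 lines: asiwv tibog dhb erfm epazh ylws jxp qyl azyz ruvuo bjsaq
Hunk 5: at line 7 remove [qyl,azyz,ruvuo] add [djtl] -> 9 lines: asiwv tibog dhb erfm epazh ylws jxp djtl bjsaq
Hunk 6: at line 5 remove [ylws,jxp,djtl] add [bupke,zaoqo] -> 8 lines: asiwv tibog dhb erfm epazh bupke zaoqo bjsaq

Answer: asiwv
tibog
dhb
erfm
epazh
bupke
zaoqo
bjsaq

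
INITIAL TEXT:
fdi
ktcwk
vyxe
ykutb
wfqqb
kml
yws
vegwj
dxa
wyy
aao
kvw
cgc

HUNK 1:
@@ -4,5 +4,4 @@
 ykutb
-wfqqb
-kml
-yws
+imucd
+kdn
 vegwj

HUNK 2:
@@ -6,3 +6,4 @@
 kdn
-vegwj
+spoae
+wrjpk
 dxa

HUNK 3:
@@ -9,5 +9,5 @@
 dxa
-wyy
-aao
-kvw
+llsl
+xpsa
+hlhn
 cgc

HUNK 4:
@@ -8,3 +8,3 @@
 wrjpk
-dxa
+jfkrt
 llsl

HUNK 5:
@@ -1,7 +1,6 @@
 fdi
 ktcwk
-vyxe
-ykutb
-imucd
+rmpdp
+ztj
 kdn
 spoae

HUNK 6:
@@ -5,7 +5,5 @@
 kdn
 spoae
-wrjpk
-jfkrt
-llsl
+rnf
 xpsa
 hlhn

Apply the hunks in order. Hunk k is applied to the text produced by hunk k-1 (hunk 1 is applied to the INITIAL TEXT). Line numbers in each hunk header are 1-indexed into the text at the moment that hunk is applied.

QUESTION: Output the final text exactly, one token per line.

Answer: fdi
ktcwk
rmpdp
ztj
kdn
spoae
rnf
xpsa
hlhn
cgc

Derivation:
Hunk 1: at line 4 remove [wfqqb,kml,yws] add [imucd,kdn] -> 12 lines: fdi ktcwk vyxe ykutb imucd kdn vegwj dxa wyy aao kvw cgc
Hunk 2: at line 6 remove [vegwj] add [spoae,wrjpk] -> 13 lines: fdi ktcwk vyxe ykutb imucd kdn spoae wrjpk dxa wyy aao kvw cgc
Hunk 3: at line 9 remove [wyy,aao,kvw] add [llsl,xpsa,hlhn] -> 13 lines: fdi ktcwk vyxe ykutb imucd kdn spoae wrjpk dxa llsl xpsa hlhn cgc
Hunk 4: at line 8 remove [dxa] add [jfkrt] -> 13 lines: fdi ktcwk vyxe ykutb imucd kdn spoae wrjpk jfkrt llsl xpsa hlhn cgc
Hunk 5: at line 1 remove [vyxe,ykutb,imucd] add [rmpdp,ztj] -> 12 lines: fdi ktcwk rmpdp ztj kdn spoae wrjpk jfkrt llsl xpsa hlhn cgc
Hunk 6: at line 5 remove [wrjpk,jfkrt,llsl] add [rnf] -> 10 lines: fdi ktcwk rmpdp ztj kdn spoae rnf xpsa hlhn cgc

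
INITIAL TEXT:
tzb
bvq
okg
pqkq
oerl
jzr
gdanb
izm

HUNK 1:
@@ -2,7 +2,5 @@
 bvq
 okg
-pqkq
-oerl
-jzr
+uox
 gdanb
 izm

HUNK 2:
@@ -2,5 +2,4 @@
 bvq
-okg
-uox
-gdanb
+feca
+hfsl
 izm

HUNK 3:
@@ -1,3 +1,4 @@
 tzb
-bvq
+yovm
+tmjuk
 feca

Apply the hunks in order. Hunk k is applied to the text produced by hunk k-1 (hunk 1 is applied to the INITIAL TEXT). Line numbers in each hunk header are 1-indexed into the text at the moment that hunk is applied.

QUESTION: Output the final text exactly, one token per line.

Answer: tzb
yovm
tmjuk
feca
hfsl
izm

Derivation:
Hunk 1: at line 2 remove [pqkq,oerl,jzr] add [uox] -> 6 lines: tzb bvq okg uox gdanb izm
Hunk 2: at line 2 remove [okg,uox,gdanb] add [feca,hfsl] -> 5 lines: tzb bvq feca hfsl izm
Hunk 3: at line 1 remove [bvq] add [yovm,tmjuk] -> 6 lines: tzb yovm tmjuk feca hfsl izm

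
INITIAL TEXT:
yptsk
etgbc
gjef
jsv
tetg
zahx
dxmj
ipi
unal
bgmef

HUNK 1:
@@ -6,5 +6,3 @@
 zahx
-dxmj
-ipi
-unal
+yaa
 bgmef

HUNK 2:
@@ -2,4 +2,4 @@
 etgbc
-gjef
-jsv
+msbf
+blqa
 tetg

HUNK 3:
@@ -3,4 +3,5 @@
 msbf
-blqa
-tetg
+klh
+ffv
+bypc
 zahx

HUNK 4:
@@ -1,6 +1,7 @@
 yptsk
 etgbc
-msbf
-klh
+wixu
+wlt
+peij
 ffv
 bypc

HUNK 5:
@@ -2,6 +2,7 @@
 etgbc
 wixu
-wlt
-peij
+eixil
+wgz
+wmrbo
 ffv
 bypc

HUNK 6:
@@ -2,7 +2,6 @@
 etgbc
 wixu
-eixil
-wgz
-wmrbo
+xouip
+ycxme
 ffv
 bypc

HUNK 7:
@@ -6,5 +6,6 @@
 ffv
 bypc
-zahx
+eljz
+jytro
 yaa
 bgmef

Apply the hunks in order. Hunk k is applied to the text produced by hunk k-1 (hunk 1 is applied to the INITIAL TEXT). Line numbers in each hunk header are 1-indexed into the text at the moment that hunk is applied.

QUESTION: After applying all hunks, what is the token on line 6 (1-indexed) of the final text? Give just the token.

Answer: ffv

Derivation:
Hunk 1: at line 6 remove [dxmj,ipi,unal] add [yaa] -> 8 lines: yptsk etgbc gjef jsv tetg zahx yaa bgmef
Hunk 2: at line 2 remove [gjef,jsv] add [msbf,blqa] -> 8 lines: yptsk etgbc msbf blqa tetg zahx yaa bgmef
Hunk 3: at line 3 remove [blqa,tetg] add [klh,ffv,bypc] -> 9 lines: yptsk etgbc msbf klh ffv bypc zahx yaa bgmef
Hunk 4: at line 1 remove [msbf,klh] add [wixu,wlt,peij] -> 10 lines: yptsk etgbc wixu wlt peij ffv bypc zahx yaa bgmef
Hunk 5: at line 2 remove [wlt,peij] add [eixil,wgz,wmrbo] -> 11 lines: yptsk etgbc wixu eixil wgz wmrbo ffv bypc zahx yaa bgmef
Hunk 6: at line 2 remove [eixil,wgz,wmrbo] add [xouip,ycxme] -> 10 lines: yptsk etgbc wixu xouip ycxme ffv bypc zahx yaa bgmef
Hunk 7: at line 6 remove [zahx] add [eljz,jytro] -> 11 lines: yptsk etgbc wixu xouip ycxme ffv bypc eljz jytro yaa bgmef
Final line 6: ffv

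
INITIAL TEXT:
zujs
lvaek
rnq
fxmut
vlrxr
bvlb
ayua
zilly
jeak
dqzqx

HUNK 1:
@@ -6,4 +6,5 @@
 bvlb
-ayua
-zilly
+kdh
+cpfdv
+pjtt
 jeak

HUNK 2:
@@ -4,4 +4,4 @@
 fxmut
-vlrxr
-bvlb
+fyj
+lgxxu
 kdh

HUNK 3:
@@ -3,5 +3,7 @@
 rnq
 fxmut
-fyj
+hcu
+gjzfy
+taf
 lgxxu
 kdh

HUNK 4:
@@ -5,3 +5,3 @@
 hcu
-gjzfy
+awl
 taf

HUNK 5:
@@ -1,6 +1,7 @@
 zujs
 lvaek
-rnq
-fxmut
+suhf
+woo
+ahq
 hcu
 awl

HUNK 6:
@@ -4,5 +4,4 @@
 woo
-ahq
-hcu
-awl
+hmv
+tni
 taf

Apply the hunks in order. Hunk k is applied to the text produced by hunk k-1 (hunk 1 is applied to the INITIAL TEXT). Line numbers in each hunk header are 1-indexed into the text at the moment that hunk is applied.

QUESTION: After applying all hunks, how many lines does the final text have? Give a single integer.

Hunk 1: at line 6 remove [ayua,zilly] add [kdh,cpfdv,pjtt] -> 11 lines: zujs lvaek rnq fxmut vlrxr bvlb kdh cpfdv pjtt jeak dqzqx
Hunk 2: at line 4 remove [vlrxr,bvlb] add [fyj,lgxxu] -> 11 lines: zujs lvaek rnq fxmut fyj lgxxu kdh cpfdv pjtt jeak dqzqx
Hunk 3: at line 3 remove [fyj] add [hcu,gjzfy,taf] -> 13 lines: zujs lvaek rnq fxmut hcu gjzfy taf lgxxu kdh cpfdv pjtt jeak dqzqx
Hunk 4: at line 5 remove [gjzfy] add [awl] -> 13 lines: zujs lvaek rnq fxmut hcu awl taf lgxxu kdh cpfdv pjtt jeak dqzqx
Hunk 5: at line 1 remove [rnq,fxmut] add [suhf,woo,ahq] -> 14 lines: zujs lvaek suhf woo ahq hcu awl taf lgxxu kdh cpfdv pjtt jeak dqzqx
Hunk 6: at line 4 remove [ahq,hcu,awl] add [hmv,tni] -> 13 lines: zujs lvaek suhf woo hmv tni taf lgxxu kdh cpfdv pjtt jeak dqzqx
Final line count: 13

Answer: 13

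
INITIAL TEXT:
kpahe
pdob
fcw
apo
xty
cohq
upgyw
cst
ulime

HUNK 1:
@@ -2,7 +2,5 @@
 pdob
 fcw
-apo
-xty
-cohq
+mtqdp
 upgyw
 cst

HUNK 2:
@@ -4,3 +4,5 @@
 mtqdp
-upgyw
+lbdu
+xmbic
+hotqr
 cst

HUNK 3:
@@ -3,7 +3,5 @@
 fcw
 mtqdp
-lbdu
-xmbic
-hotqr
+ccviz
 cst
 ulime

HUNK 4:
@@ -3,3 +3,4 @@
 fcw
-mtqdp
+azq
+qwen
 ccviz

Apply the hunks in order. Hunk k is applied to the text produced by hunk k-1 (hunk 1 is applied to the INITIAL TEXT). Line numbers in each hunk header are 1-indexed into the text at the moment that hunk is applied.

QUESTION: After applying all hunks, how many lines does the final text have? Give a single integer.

Hunk 1: at line 2 remove [apo,xty,cohq] add [mtqdp] -> 7 lines: kpahe pdob fcw mtqdp upgyw cst ulime
Hunk 2: at line 4 remove [upgyw] add [lbdu,xmbic,hotqr] -> 9 lines: kpahe pdob fcw mtqdp lbdu xmbic hotqr cst ulime
Hunk 3: at line 3 remove [lbdu,xmbic,hotqr] add [ccviz] -> 7 lines: kpahe pdob fcw mtqdp ccviz cst ulime
Hunk 4: at line 3 remove [mtqdp] add [azq,qwen] -> 8 lines: kpahe pdob fcw azq qwen ccviz cst ulime
Final line count: 8

Answer: 8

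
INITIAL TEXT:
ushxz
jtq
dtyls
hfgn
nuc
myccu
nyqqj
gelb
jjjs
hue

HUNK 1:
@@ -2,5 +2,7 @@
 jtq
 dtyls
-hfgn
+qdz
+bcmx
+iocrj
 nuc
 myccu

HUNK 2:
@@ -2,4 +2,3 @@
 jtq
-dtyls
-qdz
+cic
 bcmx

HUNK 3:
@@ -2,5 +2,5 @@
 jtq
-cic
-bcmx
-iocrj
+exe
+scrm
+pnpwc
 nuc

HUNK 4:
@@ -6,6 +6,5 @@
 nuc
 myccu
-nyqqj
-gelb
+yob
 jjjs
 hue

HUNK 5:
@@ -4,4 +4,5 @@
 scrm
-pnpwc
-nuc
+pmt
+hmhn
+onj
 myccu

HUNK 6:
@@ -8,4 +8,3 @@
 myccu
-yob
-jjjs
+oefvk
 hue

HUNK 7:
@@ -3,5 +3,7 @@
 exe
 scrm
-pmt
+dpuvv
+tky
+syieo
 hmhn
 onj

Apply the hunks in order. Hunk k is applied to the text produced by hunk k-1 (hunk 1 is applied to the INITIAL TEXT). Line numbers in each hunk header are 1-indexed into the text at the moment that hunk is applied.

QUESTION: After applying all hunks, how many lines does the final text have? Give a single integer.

Hunk 1: at line 2 remove [hfgn] add [qdz,bcmx,iocrj] -> 12 lines: ushxz jtq dtyls qdz bcmx iocrj nuc myccu nyqqj gelb jjjs hue
Hunk 2: at line 2 remove [dtyls,qdz] add [cic] -> 11 lines: ushxz jtq cic bcmx iocrj nuc myccu nyqqj gelb jjjs hue
Hunk 3: at line 2 remove [cic,bcmx,iocrj] add [exe,scrm,pnpwc] -> 11 lines: ushxz jtq exe scrm pnpwc nuc myccu nyqqj gelb jjjs hue
Hunk 4: at line 6 remove [nyqqj,gelb] add [yob] -> 10 lines: ushxz jtq exe scrm pnpwc nuc myccu yob jjjs hue
Hunk 5: at line 4 remove [pnpwc,nuc] add [pmt,hmhn,onj] -> 11 lines: ushxz jtq exe scrm pmt hmhn onj myccu yob jjjs hue
Hunk 6: at line 8 remove [yob,jjjs] add [oefvk] -> 10 lines: ushxz jtq exe scrm pmt hmhn onj myccu oefvk hue
Hunk 7: at line 3 remove [pmt] add [dpuvv,tky,syieo] -> 12 lines: ushxz jtq exe scrm dpuvv tky syieo hmhn onj myccu oefvk hue
Final line count: 12

Answer: 12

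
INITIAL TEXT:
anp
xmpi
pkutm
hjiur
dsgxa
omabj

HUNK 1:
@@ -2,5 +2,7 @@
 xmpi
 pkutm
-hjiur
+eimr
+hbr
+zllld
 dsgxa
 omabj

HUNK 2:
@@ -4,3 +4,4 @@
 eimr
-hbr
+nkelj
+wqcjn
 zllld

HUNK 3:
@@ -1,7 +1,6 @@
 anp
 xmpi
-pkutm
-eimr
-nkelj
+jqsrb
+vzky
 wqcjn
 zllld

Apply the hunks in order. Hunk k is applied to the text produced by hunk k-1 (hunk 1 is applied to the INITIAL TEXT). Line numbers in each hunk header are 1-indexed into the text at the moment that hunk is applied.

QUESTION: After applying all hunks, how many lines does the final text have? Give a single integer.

Answer: 8

Derivation:
Hunk 1: at line 2 remove [hjiur] add [eimr,hbr,zllld] -> 8 lines: anp xmpi pkutm eimr hbr zllld dsgxa omabj
Hunk 2: at line 4 remove [hbr] add [nkelj,wqcjn] -> 9 lines: anp xmpi pkutm eimr nkelj wqcjn zllld dsgxa omabj
Hunk 3: at line 1 remove [pkutm,eimr,nkelj] add [jqsrb,vzky] -> 8 lines: anp xmpi jqsrb vzky wqcjn zllld dsgxa omabj
Final line count: 8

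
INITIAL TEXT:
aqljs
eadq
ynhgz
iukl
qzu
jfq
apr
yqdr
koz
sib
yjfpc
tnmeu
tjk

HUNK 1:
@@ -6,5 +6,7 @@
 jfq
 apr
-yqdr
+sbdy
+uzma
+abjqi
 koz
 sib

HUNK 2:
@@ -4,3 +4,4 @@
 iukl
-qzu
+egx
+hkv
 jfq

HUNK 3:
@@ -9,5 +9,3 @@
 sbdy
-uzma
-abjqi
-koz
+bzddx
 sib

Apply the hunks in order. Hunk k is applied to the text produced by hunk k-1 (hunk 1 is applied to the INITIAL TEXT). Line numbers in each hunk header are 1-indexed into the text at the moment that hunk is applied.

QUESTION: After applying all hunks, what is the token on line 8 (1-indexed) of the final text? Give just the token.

Answer: apr

Derivation:
Hunk 1: at line 6 remove [yqdr] add [sbdy,uzma,abjqi] -> 15 lines: aqljs eadq ynhgz iukl qzu jfq apr sbdy uzma abjqi koz sib yjfpc tnmeu tjk
Hunk 2: at line 4 remove [qzu] add [egx,hkv] -> 16 lines: aqljs eadq ynhgz iukl egx hkv jfq apr sbdy uzma abjqi koz sib yjfpc tnmeu tjk
Hunk 3: at line 9 remove [uzma,abjqi,koz] add [bzddx] -> 14 lines: aqljs eadq ynhgz iukl egx hkv jfq apr sbdy bzddx sib yjfpc tnmeu tjk
Final line 8: apr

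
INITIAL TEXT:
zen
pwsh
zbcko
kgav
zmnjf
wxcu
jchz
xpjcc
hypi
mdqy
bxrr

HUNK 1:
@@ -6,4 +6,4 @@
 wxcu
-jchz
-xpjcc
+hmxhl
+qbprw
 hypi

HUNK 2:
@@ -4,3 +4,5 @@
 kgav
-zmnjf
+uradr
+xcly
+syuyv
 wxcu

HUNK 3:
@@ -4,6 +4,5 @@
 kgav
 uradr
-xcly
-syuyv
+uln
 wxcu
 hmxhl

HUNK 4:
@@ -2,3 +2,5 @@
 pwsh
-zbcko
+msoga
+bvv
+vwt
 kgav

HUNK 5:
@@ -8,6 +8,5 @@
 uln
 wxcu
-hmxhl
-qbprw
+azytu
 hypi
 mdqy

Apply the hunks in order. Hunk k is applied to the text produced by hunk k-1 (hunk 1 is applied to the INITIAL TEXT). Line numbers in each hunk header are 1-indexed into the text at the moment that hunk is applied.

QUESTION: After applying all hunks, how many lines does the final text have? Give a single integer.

Hunk 1: at line 6 remove [jchz,xpjcc] add [hmxhl,qbprw] -> 11 lines: zen pwsh zbcko kgav zmnjf wxcu hmxhl qbprw hypi mdqy bxrr
Hunk 2: at line 4 remove [zmnjf] add [uradr,xcly,syuyv] -> 13 lines: zen pwsh zbcko kgav uradr xcly syuyv wxcu hmxhl qbprw hypi mdqy bxrr
Hunk 3: at line 4 remove [xcly,syuyv] add [uln] -> 12 lines: zen pwsh zbcko kgav uradr uln wxcu hmxhl qbprw hypi mdqy bxrr
Hunk 4: at line 2 remove [zbcko] add [msoga,bvv,vwt] -> 14 lines: zen pwsh msoga bvv vwt kgav uradr uln wxcu hmxhl qbprw hypi mdqy bxrr
Hunk 5: at line 8 remove [hmxhl,qbprw] add [azytu] -> 13 lines: zen pwsh msoga bvv vwt kgav uradr uln wxcu azytu hypi mdqy bxrr
Final line count: 13

Answer: 13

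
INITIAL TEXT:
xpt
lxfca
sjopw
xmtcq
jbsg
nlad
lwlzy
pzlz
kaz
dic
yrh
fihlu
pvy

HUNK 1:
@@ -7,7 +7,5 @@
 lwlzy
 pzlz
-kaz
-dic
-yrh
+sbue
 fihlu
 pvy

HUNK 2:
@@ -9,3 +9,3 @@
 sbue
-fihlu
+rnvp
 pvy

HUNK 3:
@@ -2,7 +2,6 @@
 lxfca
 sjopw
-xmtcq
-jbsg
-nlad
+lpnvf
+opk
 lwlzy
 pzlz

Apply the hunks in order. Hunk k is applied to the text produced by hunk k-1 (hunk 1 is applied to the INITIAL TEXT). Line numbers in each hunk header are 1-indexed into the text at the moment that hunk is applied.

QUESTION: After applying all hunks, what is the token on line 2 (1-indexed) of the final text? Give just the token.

Answer: lxfca

Derivation:
Hunk 1: at line 7 remove [kaz,dic,yrh] add [sbue] -> 11 lines: xpt lxfca sjopw xmtcq jbsg nlad lwlzy pzlz sbue fihlu pvy
Hunk 2: at line 9 remove [fihlu] add [rnvp] -> 11 lines: xpt lxfca sjopw xmtcq jbsg nlad lwlzy pzlz sbue rnvp pvy
Hunk 3: at line 2 remove [xmtcq,jbsg,nlad] add [lpnvf,opk] -> 10 lines: xpt lxfca sjopw lpnvf opk lwlzy pzlz sbue rnvp pvy
Final line 2: lxfca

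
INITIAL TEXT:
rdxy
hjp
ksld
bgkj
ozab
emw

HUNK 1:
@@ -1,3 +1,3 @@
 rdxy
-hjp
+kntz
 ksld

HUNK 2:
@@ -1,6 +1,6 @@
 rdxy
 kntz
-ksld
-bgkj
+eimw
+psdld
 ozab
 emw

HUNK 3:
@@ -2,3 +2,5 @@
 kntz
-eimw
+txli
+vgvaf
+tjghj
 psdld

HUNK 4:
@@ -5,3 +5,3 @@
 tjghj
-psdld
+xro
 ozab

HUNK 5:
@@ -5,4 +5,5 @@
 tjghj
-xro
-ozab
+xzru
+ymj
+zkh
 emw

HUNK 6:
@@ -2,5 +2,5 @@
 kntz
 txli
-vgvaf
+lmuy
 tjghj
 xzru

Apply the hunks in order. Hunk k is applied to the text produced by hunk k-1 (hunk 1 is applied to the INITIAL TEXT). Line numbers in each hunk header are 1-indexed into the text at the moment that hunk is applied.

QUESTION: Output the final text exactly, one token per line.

Hunk 1: at line 1 remove [hjp] add [kntz] -> 6 lines: rdxy kntz ksld bgkj ozab emw
Hunk 2: at line 1 remove [ksld,bgkj] add [eimw,psdld] -> 6 lines: rdxy kntz eimw psdld ozab emw
Hunk 3: at line 2 remove [eimw] add [txli,vgvaf,tjghj] -> 8 lines: rdxy kntz txli vgvaf tjghj psdld ozab emw
Hunk 4: at line 5 remove [psdld] add [xro] -> 8 lines: rdxy kntz txli vgvaf tjghj xro ozab emw
Hunk 5: at line 5 remove [xro,ozab] add [xzru,ymj,zkh] -> 9 lines: rdxy kntz txli vgvaf tjghj xzru ymj zkh emw
Hunk 6: at line 2 remove [vgvaf] add [lmuy] -> 9 lines: rdxy kntz txli lmuy tjghj xzru ymj zkh emw

Answer: rdxy
kntz
txli
lmuy
tjghj
xzru
ymj
zkh
emw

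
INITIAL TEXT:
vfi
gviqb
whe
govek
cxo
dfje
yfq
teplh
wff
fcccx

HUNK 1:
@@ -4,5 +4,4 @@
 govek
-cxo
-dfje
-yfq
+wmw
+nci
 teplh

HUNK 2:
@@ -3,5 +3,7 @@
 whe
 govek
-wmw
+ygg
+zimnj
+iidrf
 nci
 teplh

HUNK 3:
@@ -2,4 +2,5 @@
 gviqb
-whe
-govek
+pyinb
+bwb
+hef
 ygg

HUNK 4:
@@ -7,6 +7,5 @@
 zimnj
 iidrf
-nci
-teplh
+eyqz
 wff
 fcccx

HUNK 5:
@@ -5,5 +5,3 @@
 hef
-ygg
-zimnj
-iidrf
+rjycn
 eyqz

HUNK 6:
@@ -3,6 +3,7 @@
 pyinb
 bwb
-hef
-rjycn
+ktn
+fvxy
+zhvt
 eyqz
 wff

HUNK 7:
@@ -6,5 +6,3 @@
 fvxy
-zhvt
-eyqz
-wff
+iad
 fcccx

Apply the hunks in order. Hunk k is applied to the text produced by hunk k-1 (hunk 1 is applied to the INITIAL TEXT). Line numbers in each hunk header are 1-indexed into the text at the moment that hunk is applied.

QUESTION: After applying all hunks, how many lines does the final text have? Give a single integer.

Answer: 8

Derivation:
Hunk 1: at line 4 remove [cxo,dfje,yfq] add [wmw,nci] -> 9 lines: vfi gviqb whe govek wmw nci teplh wff fcccx
Hunk 2: at line 3 remove [wmw] add [ygg,zimnj,iidrf] -> 11 lines: vfi gviqb whe govek ygg zimnj iidrf nci teplh wff fcccx
Hunk 3: at line 2 remove [whe,govek] add [pyinb,bwb,hef] -> 12 lines: vfi gviqb pyinb bwb hef ygg zimnj iidrf nci teplh wff fcccx
Hunk 4: at line 7 remove [nci,teplh] add [eyqz] -> 11 lines: vfi gviqb pyinb bwb hef ygg zimnj iidrf eyqz wff fcccx
Hunk 5: at line 5 remove [ygg,zimnj,iidrf] add [rjycn] -> 9 lines: vfi gviqb pyinb bwb hef rjycn eyqz wff fcccx
Hunk 6: at line 3 remove [hef,rjycn] add [ktn,fvxy,zhvt] -> 10 lines: vfi gviqb pyinb bwb ktn fvxy zhvt eyqz wff fcccx
Hunk 7: at line 6 remove [zhvt,eyqz,wff] add [iad] -> 8 lines: vfi gviqb pyinb bwb ktn fvxy iad fcccx
Final line count: 8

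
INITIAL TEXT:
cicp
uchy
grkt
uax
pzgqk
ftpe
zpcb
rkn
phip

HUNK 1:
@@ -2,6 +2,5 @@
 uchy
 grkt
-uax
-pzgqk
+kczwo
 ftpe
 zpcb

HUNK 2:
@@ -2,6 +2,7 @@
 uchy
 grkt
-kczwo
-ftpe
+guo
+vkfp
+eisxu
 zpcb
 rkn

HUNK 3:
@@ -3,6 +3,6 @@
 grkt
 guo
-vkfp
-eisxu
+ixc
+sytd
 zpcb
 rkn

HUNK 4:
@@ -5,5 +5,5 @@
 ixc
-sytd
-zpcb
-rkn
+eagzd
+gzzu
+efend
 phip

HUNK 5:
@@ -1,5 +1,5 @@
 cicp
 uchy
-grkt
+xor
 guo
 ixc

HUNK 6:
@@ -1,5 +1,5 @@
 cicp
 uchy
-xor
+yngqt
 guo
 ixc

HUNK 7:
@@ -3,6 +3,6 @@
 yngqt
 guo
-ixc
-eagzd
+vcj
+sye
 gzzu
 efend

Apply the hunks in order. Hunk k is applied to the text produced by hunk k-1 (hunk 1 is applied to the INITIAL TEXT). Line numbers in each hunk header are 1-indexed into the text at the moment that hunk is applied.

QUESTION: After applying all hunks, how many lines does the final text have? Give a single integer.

Answer: 9

Derivation:
Hunk 1: at line 2 remove [uax,pzgqk] add [kczwo] -> 8 lines: cicp uchy grkt kczwo ftpe zpcb rkn phip
Hunk 2: at line 2 remove [kczwo,ftpe] add [guo,vkfp,eisxu] -> 9 lines: cicp uchy grkt guo vkfp eisxu zpcb rkn phip
Hunk 3: at line 3 remove [vkfp,eisxu] add [ixc,sytd] -> 9 lines: cicp uchy grkt guo ixc sytd zpcb rkn phip
Hunk 4: at line 5 remove [sytd,zpcb,rkn] add [eagzd,gzzu,efend] -> 9 lines: cicp uchy grkt guo ixc eagzd gzzu efend phip
Hunk 5: at line 1 remove [grkt] add [xor] -> 9 lines: cicp uchy xor guo ixc eagzd gzzu efend phip
Hunk 6: at line 1 remove [xor] add [yngqt] -> 9 lines: cicp uchy yngqt guo ixc eagzd gzzu efend phip
Hunk 7: at line 3 remove [ixc,eagzd] add [vcj,sye] -> 9 lines: cicp uchy yngqt guo vcj sye gzzu efend phip
Final line count: 9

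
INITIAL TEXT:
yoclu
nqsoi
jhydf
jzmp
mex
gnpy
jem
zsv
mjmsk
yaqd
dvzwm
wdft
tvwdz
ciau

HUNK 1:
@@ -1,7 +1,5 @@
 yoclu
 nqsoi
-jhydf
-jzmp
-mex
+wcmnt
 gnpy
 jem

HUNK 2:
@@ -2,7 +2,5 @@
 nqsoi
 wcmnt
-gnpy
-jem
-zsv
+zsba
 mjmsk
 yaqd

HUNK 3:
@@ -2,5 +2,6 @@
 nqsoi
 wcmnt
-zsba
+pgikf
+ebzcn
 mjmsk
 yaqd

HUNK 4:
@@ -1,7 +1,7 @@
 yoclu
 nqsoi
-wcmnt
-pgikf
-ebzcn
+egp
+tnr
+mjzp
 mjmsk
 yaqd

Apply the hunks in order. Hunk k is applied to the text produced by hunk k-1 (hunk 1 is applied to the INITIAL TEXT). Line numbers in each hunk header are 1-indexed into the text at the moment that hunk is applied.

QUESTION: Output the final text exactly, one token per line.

Answer: yoclu
nqsoi
egp
tnr
mjzp
mjmsk
yaqd
dvzwm
wdft
tvwdz
ciau

Derivation:
Hunk 1: at line 1 remove [jhydf,jzmp,mex] add [wcmnt] -> 12 lines: yoclu nqsoi wcmnt gnpy jem zsv mjmsk yaqd dvzwm wdft tvwdz ciau
Hunk 2: at line 2 remove [gnpy,jem,zsv] add [zsba] -> 10 lines: yoclu nqsoi wcmnt zsba mjmsk yaqd dvzwm wdft tvwdz ciau
Hunk 3: at line 2 remove [zsba] add [pgikf,ebzcn] -> 11 lines: yoclu nqsoi wcmnt pgikf ebzcn mjmsk yaqd dvzwm wdft tvwdz ciau
Hunk 4: at line 1 remove [wcmnt,pgikf,ebzcn] add [egp,tnr,mjzp] -> 11 lines: yoclu nqsoi egp tnr mjzp mjmsk yaqd dvzwm wdft tvwdz ciau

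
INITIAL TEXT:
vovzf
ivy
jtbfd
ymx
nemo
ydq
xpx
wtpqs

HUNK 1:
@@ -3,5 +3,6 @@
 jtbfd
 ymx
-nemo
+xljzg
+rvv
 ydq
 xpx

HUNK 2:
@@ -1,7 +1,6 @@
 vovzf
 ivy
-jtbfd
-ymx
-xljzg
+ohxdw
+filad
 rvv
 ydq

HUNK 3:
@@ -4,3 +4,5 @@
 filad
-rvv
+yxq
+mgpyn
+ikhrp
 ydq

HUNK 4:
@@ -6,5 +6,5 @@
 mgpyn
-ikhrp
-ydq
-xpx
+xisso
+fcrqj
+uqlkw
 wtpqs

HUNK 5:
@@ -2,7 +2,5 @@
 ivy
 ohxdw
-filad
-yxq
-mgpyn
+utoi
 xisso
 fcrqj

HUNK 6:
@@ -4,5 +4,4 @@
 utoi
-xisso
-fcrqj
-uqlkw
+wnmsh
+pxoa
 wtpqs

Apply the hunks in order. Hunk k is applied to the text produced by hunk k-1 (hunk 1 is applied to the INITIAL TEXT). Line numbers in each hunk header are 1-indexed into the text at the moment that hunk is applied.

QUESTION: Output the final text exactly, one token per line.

Answer: vovzf
ivy
ohxdw
utoi
wnmsh
pxoa
wtpqs

Derivation:
Hunk 1: at line 3 remove [nemo] add [xljzg,rvv] -> 9 lines: vovzf ivy jtbfd ymx xljzg rvv ydq xpx wtpqs
Hunk 2: at line 1 remove [jtbfd,ymx,xljzg] add [ohxdw,filad] -> 8 lines: vovzf ivy ohxdw filad rvv ydq xpx wtpqs
Hunk 3: at line 4 remove [rvv] add [yxq,mgpyn,ikhrp] -> 10 lines: vovzf ivy ohxdw filad yxq mgpyn ikhrp ydq xpx wtpqs
Hunk 4: at line 6 remove [ikhrp,ydq,xpx] add [xisso,fcrqj,uqlkw] -> 10 lines: vovzf ivy ohxdw filad yxq mgpyn xisso fcrqj uqlkw wtpqs
Hunk 5: at line 2 remove [filad,yxq,mgpyn] add [utoi] -> 8 lines: vovzf ivy ohxdw utoi xisso fcrqj uqlkw wtpqs
Hunk 6: at line 4 remove [xisso,fcrqj,uqlkw] add [wnmsh,pxoa] -> 7 lines: vovzf ivy ohxdw utoi wnmsh pxoa wtpqs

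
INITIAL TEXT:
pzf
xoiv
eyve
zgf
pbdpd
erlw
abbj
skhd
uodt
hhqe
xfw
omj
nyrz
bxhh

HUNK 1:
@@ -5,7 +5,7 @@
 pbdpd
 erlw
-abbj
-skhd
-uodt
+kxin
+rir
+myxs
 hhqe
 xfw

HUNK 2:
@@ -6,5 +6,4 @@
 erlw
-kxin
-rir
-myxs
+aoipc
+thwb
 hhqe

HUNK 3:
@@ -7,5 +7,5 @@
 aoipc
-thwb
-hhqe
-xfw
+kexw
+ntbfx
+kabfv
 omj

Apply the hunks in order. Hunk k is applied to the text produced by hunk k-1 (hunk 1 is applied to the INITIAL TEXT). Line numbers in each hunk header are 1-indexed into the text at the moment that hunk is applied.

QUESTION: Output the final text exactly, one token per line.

Hunk 1: at line 5 remove [abbj,skhd,uodt] add [kxin,rir,myxs] -> 14 lines: pzf xoiv eyve zgf pbdpd erlw kxin rir myxs hhqe xfw omj nyrz bxhh
Hunk 2: at line 6 remove [kxin,rir,myxs] add [aoipc,thwb] -> 13 lines: pzf xoiv eyve zgf pbdpd erlw aoipc thwb hhqe xfw omj nyrz bxhh
Hunk 3: at line 7 remove [thwb,hhqe,xfw] add [kexw,ntbfx,kabfv] -> 13 lines: pzf xoiv eyve zgf pbdpd erlw aoipc kexw ntbfx kabfv omj nyrz bxhh

Answer: pzf
xoiv
eyve
zgf
pbdpd
erlw
aoipc
kexw
ntbfx
kabfv
omj
nyrz
bxhh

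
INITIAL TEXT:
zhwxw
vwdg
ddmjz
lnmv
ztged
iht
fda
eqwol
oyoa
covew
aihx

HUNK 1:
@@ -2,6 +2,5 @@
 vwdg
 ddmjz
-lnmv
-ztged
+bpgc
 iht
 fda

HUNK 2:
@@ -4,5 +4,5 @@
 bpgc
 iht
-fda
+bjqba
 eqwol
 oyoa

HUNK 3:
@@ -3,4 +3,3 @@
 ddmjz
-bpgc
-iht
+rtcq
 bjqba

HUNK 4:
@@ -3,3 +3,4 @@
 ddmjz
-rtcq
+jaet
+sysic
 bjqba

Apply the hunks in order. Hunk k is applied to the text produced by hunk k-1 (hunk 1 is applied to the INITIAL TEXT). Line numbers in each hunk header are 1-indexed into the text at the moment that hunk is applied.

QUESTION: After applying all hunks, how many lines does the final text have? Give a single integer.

Hunk 1: at line 2 remove [lnmv,ztged] add [bpgc] -> 10 lines: zhwxw vwdg ddmjz bpgc iht fda eqwol oyoa covew aihx
Hunk 2: at line 4 remove [fda] add [bjqba] -> 10 lines: zhwxw vwdg ddmjz bpgc iht bjqba eqwol oyoa covew aihx
Hunk 3: at line 3 remove [bpgc,iht] add [rtcq] -> 9 lines: zhwxw vwdg ddmjz rtcq bjqba eqwol oyoa covew aihx
Hunk 4: at line 3 remove [rtcq] add [jaet,sysic] -> 10 lines: zhwxw vwdg ddmjz jaet sysic bjqba eqwol oyoa covew aihx
Final line count: 10

Answer: 10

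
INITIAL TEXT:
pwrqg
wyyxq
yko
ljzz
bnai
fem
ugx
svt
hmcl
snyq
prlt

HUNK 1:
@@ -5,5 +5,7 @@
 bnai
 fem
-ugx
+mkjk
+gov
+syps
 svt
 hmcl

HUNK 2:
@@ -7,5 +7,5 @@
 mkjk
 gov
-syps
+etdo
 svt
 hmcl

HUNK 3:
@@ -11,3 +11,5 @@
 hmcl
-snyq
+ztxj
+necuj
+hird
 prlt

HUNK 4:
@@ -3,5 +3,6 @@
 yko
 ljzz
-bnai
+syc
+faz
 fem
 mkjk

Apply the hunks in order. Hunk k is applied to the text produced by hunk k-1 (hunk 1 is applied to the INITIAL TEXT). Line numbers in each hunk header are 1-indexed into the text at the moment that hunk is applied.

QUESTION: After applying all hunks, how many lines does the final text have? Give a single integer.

Answer: 16

Derivation:
Hunk 1: at line 5 remove [ugx] add [mkjk,gov,syps] -> 13 lines: pwrqg wyyxq yko ljzz bnai fem mkjk gov syps svt hmcl snyq prlt
Hunk 2: at line 7 remove [syps] add [etdo] -> 13 lines: pwrqg wyyxq yko ljzz bnai fem mkjk gov etdo svt hmcl snyq prlt
Hunk 3: at line 11 remove [snyq] add [ztxj,necuj,hird] -> 15 lines: pwrqg wyyxq yko ljzz bnai fem mkjk gov etdo svt hmcl ztxj necuj hird prlt
Hunk 4: at line 3 remove [bnai] add [syc,faz] -> 16 lines: pwrqg wyyxq yko ljzz syc faz fem mkjk gov etdo svt hmcl ztxj necuj hird prlt
Final line count: 16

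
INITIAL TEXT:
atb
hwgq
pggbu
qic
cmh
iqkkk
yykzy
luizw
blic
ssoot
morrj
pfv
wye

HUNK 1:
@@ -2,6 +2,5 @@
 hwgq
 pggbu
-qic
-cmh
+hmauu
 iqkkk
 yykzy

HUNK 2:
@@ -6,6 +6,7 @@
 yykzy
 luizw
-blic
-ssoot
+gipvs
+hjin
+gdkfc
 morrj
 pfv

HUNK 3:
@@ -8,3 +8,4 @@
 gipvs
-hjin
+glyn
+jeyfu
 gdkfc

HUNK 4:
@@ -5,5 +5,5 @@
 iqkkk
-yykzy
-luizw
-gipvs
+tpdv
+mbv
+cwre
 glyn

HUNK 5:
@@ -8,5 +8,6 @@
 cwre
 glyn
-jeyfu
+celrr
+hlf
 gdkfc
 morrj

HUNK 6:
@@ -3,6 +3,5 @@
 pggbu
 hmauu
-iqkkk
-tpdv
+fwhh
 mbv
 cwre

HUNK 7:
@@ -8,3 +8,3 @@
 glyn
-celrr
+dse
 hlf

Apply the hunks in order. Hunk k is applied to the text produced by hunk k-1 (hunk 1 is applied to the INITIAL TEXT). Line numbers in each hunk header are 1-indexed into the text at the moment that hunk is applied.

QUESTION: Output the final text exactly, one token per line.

Answer: atb
hwgq
pggbu
hmauu
fwhh
mbv
cwre
glyn
dse
hlf
gdkfc
morrj
pfv
wye

Derivation:
Hunk 1: at line 2 remove [qic,cmh] add [hmauu] -> 12 lines: atb hwgq pggbu hmauu iqkkk yykzy luizw blic ssoot morrj pfv wye
Hunk 2: at line 6 remove [blic,ssoot] add [gipvs,hjin,gdkfc] -> 13 lines: atb hwgq pggbu hmauu iqkkk yykzy luizw gipvs hjin gdkfc morrj pfv wye
Hunk 3: at line 8 remove [hjin] add [glyn,jeyfu] -> 14 lines: atb hwgq pggbu hmauu iqkkk yykzy luizw gipvs glyn jeyfu gdkfc morrj pfv wye
Hunk 4: at line 5 remove [yykzy,luizw,gipvs] add [tpdv,mbv,cwre] -> 14 lines: atb hwgq pggbu hmauu iqkkk tpdv mbv cwre glyn jeyfu gdkfc morrj pfv wye
Hunk 5: at line 8 remove [jeyfu] add [celrr,hlf] -> 15 lines: atb hwgq pggbu hmauu iqkkk tpdv mbv cwre glyn celrr hlf gdkfc morrj pfv wye
Hunk 6: at line 3 remove [iqkkk,tpdv] add [fwhh] -> 14 lines: atb hwgq pggbu hmauu fwhh mbv cwre glyn celrr hlf gdkfc morrj pfv wye
Hunk 7: at line 8 remove [celrr] add [dse] -> 14 lines: atb hwgq pggbu hmauu fwhh mbv cwre glyn dse hlf gdkfc morrj pfv wye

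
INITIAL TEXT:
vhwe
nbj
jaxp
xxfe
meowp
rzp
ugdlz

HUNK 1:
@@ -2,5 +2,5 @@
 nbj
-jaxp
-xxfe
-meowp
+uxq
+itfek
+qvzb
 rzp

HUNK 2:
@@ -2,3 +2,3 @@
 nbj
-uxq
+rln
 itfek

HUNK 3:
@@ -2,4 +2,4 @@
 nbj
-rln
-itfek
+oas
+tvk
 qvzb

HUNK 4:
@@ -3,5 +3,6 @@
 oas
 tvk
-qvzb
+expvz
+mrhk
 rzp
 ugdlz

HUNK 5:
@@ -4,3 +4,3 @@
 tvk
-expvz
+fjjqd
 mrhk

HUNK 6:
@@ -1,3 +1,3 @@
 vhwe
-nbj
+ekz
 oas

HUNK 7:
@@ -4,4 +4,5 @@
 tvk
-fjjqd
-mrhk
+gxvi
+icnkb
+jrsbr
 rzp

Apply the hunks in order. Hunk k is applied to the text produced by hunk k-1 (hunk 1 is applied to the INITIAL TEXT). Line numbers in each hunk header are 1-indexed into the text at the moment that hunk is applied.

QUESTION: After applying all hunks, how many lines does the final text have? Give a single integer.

Answer: 9

Derivation:
Hunk 1: at line 2 remove [jaxp,xxfe,meowp] add [uxq,itfek,qvzb] -> 7 lines: vhwe nbj uxq itfek qvzb rzp ugdlz
Hunk 2: at line 2 remove [uxq] add [rln] -> 7 lines: vhwe nbj rln itfek qvzb rzp ugdlz
Hunk 3: at line 2 remove [rln,itfek] add [oas,tvk] -> 7 lines: vhwe nbj oas tvk qvzb rzp ugdlz
Hunk 4: at line 3 remove [qvzb] add [expvz,mrhk] -> 8 lines: vhwe nbj oas tvk expvz mrhk rzp ugdlz
Hunk 5: at line 4 remove [expvz] add [fjjqd] -> 8 lines: vhwe nbj oas tvk fjjqd mrhk rzp ugdlz
Hunk 6: at line 1 remove [nbj] add [ekz] -> 8 lines: vhwe ekz oas tvk fjjqd mrhk rzp ugdlz
Hunk 7: at line 4 remove [fjjqd,mrhk] add [gxvi,icnkb,jrsbr] -> 9 lines: vhwe ekz oas tvk gxvi icnkb jrsbr rzp ugdlz
Final line count: 9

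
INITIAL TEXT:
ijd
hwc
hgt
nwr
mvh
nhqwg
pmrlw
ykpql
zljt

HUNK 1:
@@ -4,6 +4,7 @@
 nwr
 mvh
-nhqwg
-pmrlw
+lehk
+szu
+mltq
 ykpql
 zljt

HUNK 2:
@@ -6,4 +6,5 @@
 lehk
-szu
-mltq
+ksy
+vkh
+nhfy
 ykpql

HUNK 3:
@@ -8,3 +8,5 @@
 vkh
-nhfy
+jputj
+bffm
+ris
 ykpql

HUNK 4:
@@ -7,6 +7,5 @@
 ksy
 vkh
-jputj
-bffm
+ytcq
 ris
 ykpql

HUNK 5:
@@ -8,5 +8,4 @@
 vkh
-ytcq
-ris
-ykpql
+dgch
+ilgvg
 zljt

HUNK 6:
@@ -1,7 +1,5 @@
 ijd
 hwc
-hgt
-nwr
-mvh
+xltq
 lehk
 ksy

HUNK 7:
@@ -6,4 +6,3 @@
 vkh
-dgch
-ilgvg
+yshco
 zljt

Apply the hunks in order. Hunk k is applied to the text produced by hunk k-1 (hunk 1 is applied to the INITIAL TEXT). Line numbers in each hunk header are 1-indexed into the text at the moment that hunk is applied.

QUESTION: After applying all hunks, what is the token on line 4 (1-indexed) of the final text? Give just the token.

Hunk 1: at line 4 remove [nhqwg,pmrlw] add [lehk,szu,mltq] -> 10 lines: ijd hwc hgt nwr mvh lehk szu mltq ykpql zljt
Hunk 2: at line 6 remove [szu,mltq] add [ksy,vkh,nhfy] -> 11 lines: ijd hwc hgt nwr mvh lehk ksy vkh nhfy ykpql zljt
Hunk 3: at line 8 remove [nhfy] add [jputj,bffm,ris] -> 13 lines: ijd hwc hgt nwr mvh lehk ksy vkh jputj bffm ris ykpql zljt
Hunk 4: at line 7 remove [jputj,bffm] add [ytcq] -> 12 lines: ijd hwc hgt nwr mvh lehk ksy vkh ytcq ris ykpql zljt
Hunk 5: at line 8 remove [ytcq,ris,ykpql] add [dgch,ilgvg] -> 11 lines: ijd hwc hgt nwr mvh lehk ksy vkh dgch ilgvg zljt
Hunk 6: at line 1 remove [hgt,nwr,mvh] add [xltq] -> 9 lines: ijd hwc xltq lehk ksy vkh dgch ilgvg zljt
Hunk 7: at line 6 remove [dgch,ilgvg] add [yshco] -> 8 lines: ijd hwc xltq lehk ksy vkh yshco zljt
Final line 4: lehk

Answer: lehk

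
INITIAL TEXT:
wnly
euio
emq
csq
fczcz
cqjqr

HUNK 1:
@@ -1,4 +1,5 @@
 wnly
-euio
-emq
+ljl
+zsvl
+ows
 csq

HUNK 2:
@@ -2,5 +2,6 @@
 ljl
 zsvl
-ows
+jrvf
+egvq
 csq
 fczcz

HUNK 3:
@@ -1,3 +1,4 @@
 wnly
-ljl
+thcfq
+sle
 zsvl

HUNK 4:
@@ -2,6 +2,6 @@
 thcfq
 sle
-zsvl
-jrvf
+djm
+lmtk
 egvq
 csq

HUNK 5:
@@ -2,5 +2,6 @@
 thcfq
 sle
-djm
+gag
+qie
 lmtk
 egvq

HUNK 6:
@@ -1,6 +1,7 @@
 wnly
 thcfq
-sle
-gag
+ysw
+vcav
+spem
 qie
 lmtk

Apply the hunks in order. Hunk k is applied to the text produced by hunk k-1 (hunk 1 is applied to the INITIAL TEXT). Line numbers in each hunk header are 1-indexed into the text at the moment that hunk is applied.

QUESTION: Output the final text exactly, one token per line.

Answer: wnly
thcfq
ysw
vcav
spem
qie
lmtk
egvq
csq
fczcz
cqjqr

Derivation:
Hunk 1: at line 1 remove [euio,emq] add [ljl,zsvl,ows] -> 7 lines: wnly ljl zsvl ows csq fczcz cqjqr
Hunk 2: at line 2 remove [ows] add [jrvf,egvq] -> 8 lines: wnly ljl zsvl jrvf egvq csq fczcz cqjqr
Hunk 3: at line 1 remove [ljl] add [thcfq,sle] -> 9 lines: wnly thcfq sle zsvl jrvf egvq csq fczcz cqjqr
Hunk 4: at line 2 remove [zsvl,jrvf] add [djm,lmtk] -> 9 lines: wnly thcfq sle djm lmtk egvq csq fczcz cqjqr
Hunk 5: at line 2 remove [djm] add [gag,qie] -> 10 lines: wnly thcfq sle gag qie lmtk egvq csq fczcz cqjqr
Hunk 6: at line 1 remove [sle,gag] add [ysw,vcav,spem] -> 11 lines: wnly thcfq ysw vcav spem qie lmtk egvq csq fczcz cqjqr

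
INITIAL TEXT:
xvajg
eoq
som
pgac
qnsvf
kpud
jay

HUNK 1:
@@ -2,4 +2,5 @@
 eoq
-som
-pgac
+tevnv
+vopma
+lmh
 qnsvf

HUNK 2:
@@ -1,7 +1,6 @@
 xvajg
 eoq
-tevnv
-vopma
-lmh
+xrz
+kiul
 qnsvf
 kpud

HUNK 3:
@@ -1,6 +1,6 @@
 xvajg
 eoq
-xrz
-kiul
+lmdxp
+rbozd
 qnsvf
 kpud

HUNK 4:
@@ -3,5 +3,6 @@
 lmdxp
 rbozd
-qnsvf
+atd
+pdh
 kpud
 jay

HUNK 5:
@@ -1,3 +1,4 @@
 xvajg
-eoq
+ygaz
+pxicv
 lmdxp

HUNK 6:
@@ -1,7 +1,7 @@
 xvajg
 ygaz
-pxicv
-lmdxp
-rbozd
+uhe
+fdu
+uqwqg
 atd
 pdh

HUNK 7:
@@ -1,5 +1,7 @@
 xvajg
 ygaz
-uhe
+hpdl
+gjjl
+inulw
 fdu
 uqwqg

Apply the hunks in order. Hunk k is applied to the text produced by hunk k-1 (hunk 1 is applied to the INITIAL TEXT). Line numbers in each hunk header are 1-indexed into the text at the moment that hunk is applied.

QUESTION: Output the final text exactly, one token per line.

Answer: xvajg
ygaz
hpdl
gjjl
inulw
fdu
uqwqg
atd
pdh
kpud
jay

Derivation:
Hunk 1: at line 2 remove [som,pgac] add [tevnv,vopma,lmh] -> 8 lines: xvajg eoq tevnv vopma lmh qnsvf kpud jay
Hunk 2: at line 1 remove [tevnv,vopma,lmh] add [xrz,kiul] -> 7 lines: xvajg eoq xrz kiul qnsvf kpud jay
Hunk 3: at line 1 remove [xrz,kiul] add [lmdxp,rbozd] -> 7 lines: xvajg eoq lmdxp rbozd qnsvf kpud jay
Hunk 4: at line 3 remove [qnsvf] add [atd,pdh] -> 8 lines: xvajg eoq lmdxp rbozd atd pdh kpud jay
Hunk 5: at line 1 remove [eoq] add [ygaz,pxicv] -> 9 lines: xvajg ygaz pxicv lmdxp rbozd atd pdh kpud jay
Hunk 6: at line 1 remove [pxicv,lmdxp,rbozd] add [uhe,fdu,uqwqg] -> 9 lines: xvajg ygaz uhe fdu uqwqg atd pdh kpud jay
Hunk 7: at line 1 remove [uhe] add [hpdl,gjjl,inulw] -> 11 lines: xvajg ygaz hpdl gjjl inulw fdu uqwqg atd pdh kpud jay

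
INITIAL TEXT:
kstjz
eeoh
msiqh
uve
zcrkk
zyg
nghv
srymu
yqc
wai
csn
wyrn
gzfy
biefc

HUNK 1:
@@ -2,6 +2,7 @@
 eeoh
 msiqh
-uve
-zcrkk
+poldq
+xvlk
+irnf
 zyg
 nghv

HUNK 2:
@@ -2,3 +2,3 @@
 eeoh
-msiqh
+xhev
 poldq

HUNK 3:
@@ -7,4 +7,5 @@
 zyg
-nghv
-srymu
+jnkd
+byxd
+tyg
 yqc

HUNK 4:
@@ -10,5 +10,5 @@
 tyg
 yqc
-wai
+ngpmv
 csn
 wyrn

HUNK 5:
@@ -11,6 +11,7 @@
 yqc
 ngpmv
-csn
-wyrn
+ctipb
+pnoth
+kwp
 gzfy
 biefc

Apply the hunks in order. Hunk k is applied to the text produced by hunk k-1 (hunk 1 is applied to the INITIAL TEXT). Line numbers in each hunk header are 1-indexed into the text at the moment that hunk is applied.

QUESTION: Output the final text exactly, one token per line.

Hunk 1: at line 2 remove [uve,zcrkk] add [poldq,xvlk,irnf] -> 15 lines: kstjz eeoh msiqh poldq xvlk irnf zyg nghv srymu yqc wai csn wyrn gzfy biefc
Hunk 2: at line 2 remove [msiqh] add [xhev] -> 15 lines: kstjz eeoh xhev poldq xvlk irnf zyg nghv srymu yqc wai csn wyrn gzfy biefc
Hunk 3: at line 7 remove [nghv,srymu] add [jnkd,byxd,tyg] -> 16 lines: kstjz eeoh xhev poldq xvlk irnf zyg jnkd byxd tyg yqc wai csn wyrn gzfy biefc
Hunk 4: at line 10 remove [wai] add [ngpmv] -> 16 lines: kstjz eeoh xhev poldq xvlk irnf zyg jnkd byxd tyg yqc ngpmv csn wyrn gzfy biefc
Hunk 5: at line 11 remove [csn,wyrn] add [ctipb,pnoth,kwp] -> 17 lines: kstjz eeoh xhev poldq xvlk irnf zyg jnkd byxd tyg yqc ngpmv ctipb pnoth kwp gzfy biefc

Answer: kstjz
eeoh
xhev
poldq
xvlk
irnf
zyg
jnkd
byxd
tyg
yqc
ngpmv
ctipb
pnoth
kwp
gzfy
biefc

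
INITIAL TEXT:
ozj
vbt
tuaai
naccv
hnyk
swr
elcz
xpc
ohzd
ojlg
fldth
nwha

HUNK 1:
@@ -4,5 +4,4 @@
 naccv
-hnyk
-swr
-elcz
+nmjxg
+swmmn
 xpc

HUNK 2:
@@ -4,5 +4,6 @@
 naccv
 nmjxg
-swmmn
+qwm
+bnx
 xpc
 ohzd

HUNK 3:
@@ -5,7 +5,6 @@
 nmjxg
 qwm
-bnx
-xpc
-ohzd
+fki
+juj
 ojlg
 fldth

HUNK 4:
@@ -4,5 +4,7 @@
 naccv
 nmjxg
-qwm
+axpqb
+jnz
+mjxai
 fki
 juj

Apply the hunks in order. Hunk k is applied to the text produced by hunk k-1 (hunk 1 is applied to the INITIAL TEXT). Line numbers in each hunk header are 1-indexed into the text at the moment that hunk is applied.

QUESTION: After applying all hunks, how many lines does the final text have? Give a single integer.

Answer: 13

Derivation:
Hunk 1: at line 4 remove [hnyk,swr,elcz] add [nmjxg,swmmn] -> 11 lines: ozj vbt tuaai naccv nmjxg swmmn xpc ohzd ojlg fldth nwha
Hunk 2: at line 4 remove [swmmn] add [qwm,bnx] -> 12 lines: ozj vbt tuaai naccv nmjxg qwm bnx xpc ohzd ojlg fldth nwha
Hunk 3: at line 5 remove [bnx,xpc,ohzd] add [fki,juj] -> 11 lines: ozj vbt tuaai naccv nmjxg qwm fki juj ojlg fldth nwha
Hunk 4: at line 4 remove [qwm] add [axpqb,jnz,mjxai] -> 13 lines: ozj vbt tuaai naccv nmjxg axpqb jnz mjxai fki juj ojlg fldth nwha
Final line count: 13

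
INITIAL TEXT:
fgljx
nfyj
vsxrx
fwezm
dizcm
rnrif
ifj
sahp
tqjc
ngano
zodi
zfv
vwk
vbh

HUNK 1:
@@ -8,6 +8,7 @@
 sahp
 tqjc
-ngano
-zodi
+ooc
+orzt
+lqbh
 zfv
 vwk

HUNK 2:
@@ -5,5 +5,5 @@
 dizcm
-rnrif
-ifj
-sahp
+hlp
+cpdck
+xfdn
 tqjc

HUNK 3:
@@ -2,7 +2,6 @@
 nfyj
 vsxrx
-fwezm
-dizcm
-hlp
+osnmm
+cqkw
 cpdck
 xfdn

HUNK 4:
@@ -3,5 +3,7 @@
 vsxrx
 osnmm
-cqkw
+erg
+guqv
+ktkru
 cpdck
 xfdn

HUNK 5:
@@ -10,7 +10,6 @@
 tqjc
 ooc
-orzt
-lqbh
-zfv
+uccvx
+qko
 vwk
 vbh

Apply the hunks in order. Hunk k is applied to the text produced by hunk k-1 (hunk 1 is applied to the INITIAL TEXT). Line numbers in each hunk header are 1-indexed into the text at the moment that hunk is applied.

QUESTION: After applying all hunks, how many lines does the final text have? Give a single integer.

Hunk 1: at line 8 remove [ngano,zodi] add [ooc,orzt,lqbh] -> 15 lines: fgljx nfyj vsxrx fwezm dizcm rnrif ifj sahp tqjc ooc orzt lqbh zfv vwk vbh
Hunk 2: at line 5 remove [rnrif,ifj,sahp] add [hlp,cpdck,xfdn] -> 15 lines: fgljx nfyj vsxrx fwezm dizcm hlp cpdck xfdn tqjc ooc orzt lqbh zfv vwk vbh
Hunk 3: at line 2 remove [fwezm,dizcm,hlp] add [osnmm,cqkw] -> 14 lines: fgljx nfyj vsxrx osnmm cqkw cpdck xfdn tqjc ooc orzt lqbh zfv vwk vbh
Hunk 4: at line 3 remove [cqkw] add [erg,guqv,ktkru] -> 16 lines: fgljx nfyj vsxrx osnmm erg guqv ktkru cpdck xfdn tqjc ooc orzt lqbh zfv vwk vbh
Hunk 5: at line 10 remove [orzt,lqbh,zfv] add [uccvx,qko] -> 15 lines: fgljx nfyj vsxrx osnmm erg guqv ktkru cpdck xfdn tqjc ooc uccvx qko vwk vbh
Final line count: 15

Answer: 15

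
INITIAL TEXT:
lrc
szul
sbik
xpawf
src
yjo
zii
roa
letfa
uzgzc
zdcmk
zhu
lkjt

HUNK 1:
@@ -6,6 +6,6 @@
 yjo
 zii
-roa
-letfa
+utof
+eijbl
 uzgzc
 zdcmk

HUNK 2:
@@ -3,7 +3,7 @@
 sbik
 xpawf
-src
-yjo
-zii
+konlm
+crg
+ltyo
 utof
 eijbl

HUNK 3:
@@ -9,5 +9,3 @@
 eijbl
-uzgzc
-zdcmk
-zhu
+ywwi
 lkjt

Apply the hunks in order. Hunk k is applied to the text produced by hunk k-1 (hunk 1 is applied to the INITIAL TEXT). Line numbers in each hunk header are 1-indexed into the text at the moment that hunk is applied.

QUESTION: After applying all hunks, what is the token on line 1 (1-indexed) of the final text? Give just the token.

Hunk 1: at line 6 remove [roa,letfa] add [utof,eijbl] -> 13 lines: lrc szul sbik xpawf src yjo zii utof eijbl uzgzc zdcmk zhu lkjt
Hunk 2: at line 3 remove [src,yjo,zii] add [konlm,crg,ltyo] -> 13 lines: lrc szul sbik xpawf konlm crg ltyo utof eijbl uzgzc zdcmk zhu lkjt
Hunk 3: at line 9 remove [uzgzc,zdcmk,zhu] add [ywwi] -> 11 lines: lrc szul sbik xpawf konlm crg ltyo utof eijbl ywwi lkjt
Final line 1: lrc

Answer: lrc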